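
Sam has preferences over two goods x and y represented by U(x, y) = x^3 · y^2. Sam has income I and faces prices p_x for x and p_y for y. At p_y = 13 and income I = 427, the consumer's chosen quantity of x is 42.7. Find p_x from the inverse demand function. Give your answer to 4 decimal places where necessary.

p_x = 6

MU_x/MU_y = (3·y)/(2·x); tangency sets this equal to p_x/p_y.
So 3·p_y·y = 2·p_x·x; combined with the budget, a share 0.6 of income goes to x.
Demand: x*(p_x,p_y,I) = 0.6·I/p_x and y* = 0.4·I/p_y.
Set x* = 42.7 in the demand function and solve for p_x: p_x = 6.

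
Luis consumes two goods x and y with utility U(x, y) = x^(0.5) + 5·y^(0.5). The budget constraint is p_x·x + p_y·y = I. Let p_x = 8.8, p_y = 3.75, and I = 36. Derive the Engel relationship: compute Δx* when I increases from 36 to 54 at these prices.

Numerically y/x = 137.671111, so x* = 36/(8.8 + 3.75·137.671111) = 0.0686.
At I' = 54: x* = 0.1028. Change: 0.1028 − 0.0686 = 0.0343.

Δx* = 0.0343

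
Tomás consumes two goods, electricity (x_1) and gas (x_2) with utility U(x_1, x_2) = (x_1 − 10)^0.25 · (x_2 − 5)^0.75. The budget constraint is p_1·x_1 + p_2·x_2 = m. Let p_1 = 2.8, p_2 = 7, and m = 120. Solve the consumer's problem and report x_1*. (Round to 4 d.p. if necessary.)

This is Cobb-Douglas in (x_1−10, x_2−5): tangency gives 0.25·p_2·(x_2−5) = 0.75·p_1·(x_1−10).
Substituting into the budget: x_1* = 10 + 0.25·(m − 10·p_1 − 5·p_2)/p_1, and x_2* = 5 + 0.75·(…)/p_2.
Discretionary income = 120 − 10·2.8 − 5·7 = 57; x_1* = 10 + 0.25·57/2.8 = 15.0893.

x_1* = 15.0893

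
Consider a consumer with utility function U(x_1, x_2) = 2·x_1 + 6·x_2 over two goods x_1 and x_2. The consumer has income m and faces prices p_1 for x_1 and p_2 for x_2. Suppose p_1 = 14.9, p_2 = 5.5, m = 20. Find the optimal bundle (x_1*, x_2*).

Linear utility — the consumer picks whichever good has higher MU/price: 2/14.9 = 0.1342 vs 6/5.5 = 1.0909.
x_2 gives more utility per dollar, so spend all income on x_2: x_2* = m/p_2, x_1* = 0.
Numerically: x_1* = 0, x_2* = 3.6364.

x_1* = 0, x_2* = 3.6364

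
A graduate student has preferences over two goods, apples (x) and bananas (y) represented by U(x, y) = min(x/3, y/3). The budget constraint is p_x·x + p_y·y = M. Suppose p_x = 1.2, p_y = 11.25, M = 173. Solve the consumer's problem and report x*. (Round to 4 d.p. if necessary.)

Leontief preferences: the optimum is at the kink where x/3 = y/3, i.e. y = x.
Budget: p_x·x + p_y·x = M, so (3·p_x + 3·p_y)·x = 3·M.
Demand: x*(p_x,p_y,M) = 3·M/(3·p_x + 3·p_y), y* = 3·M/(3·p_x + 3·p_y).
Here 3·1.2 + 3·11.25 = 37.35, giving x* = 13.8956.

x* = 13.8956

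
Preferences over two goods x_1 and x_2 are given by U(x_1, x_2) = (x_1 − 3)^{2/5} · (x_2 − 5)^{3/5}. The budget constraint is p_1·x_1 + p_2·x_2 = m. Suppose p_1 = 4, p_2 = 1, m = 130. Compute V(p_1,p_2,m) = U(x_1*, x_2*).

Discretionary income = 130 − 3·4 − 5·1 = 113; x_1* = 3 + 0.4·113/4 = 14.3; x_2* = 5 + 0.6·113/1 = 72.8.
Utility at the optimum: U(14.3, 72.8) = 33.1108.

V = 33.1108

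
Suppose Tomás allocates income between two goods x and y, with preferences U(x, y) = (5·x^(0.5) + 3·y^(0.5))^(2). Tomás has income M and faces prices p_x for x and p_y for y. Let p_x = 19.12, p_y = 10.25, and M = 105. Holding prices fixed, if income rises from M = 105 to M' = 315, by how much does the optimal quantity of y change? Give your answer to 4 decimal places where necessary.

MU_x ∝ 5·x^(-0.5), MU_y ∝ 3·y^(-0.5), so MRS = (5/3)·(y/x)^(0.5) = p_x/p_y.
Hence y/x = ((3/5)·p_x/p_y)^(1/(0.5)), i.e. raised to the 2 power.
With the ratio pinned down, the budget gives x* = M/(p_x + p_y·(y/x)) and y* = (y/x)·x*.
Numerically y/x = 1.252652, so x* = 105/(19.12 + 10.25·1.252652) = 3.2854 and y* = 1.252652·3.2854 = 4.1155.
At M' = 315: y* = 12.3464. Change: 12.3464 − 4.1155 = 8.2309.

Δy* = 8.2309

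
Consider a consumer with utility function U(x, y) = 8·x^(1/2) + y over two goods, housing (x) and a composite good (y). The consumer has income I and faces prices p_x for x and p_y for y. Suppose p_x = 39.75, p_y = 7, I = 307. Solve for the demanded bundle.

Utility is quasi-linear in y; the FOC for x is 4/√x = p_x/p_y.
Thus x* = (4·p_y/p_x)² — independent of I — with the rest of income spent on y.
Plugging in: x* = (4·7/39.75)² = 0.4962, y* = 41.0395.

x* = 0.4962, y* = 41.0395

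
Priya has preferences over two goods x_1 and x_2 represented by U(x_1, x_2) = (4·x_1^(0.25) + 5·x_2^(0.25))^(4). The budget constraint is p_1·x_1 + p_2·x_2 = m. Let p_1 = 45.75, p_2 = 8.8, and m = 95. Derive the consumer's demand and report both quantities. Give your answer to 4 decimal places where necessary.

x_1* = 0.6231, x_2* = 7.5562

From the CES first-order condition, (4/5)·(x_2/x_1)^(0.75) = p_1/p_2.
Solve for the ratio: x_2/x_1 = [(5/4)·p_1/p_2]^(4/3).
With the ratio pinned down, the budget gives x_1* = m/(p_1 + p_2·(x_2/x_1)) and x_2* = (x_2/x_1)·x_1*.
Numerically x_2/x_1 = 12.127127, so x_1* = 95/(45.75 + 8.8·12.127127) = 0.6231 and x_2* = 12.127127·0.6231 = 7.5562.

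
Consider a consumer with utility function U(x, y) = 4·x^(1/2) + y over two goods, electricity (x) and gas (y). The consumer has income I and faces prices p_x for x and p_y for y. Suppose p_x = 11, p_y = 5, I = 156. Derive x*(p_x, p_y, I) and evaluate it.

Thus x* = (2·p_y/p_x)² — independent of I — with the rest of income spent on y.
Plugging in: x* = (2·5/11)² = 0.8264.

x* = 0.8264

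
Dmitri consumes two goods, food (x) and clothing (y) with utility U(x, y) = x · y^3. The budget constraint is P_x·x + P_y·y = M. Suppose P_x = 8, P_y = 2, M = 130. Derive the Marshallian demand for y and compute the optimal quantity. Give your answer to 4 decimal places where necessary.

y* = 48.75

MU_x/MU_y = (y)/(3·x); tangency sets this equal to P_x/P_y.
So P_y·y = 3·P_x·x; combined with the budget, a share 0.25 of income goes to x.
Demand: x*(P_x,P_y,M) = 0.25·M/P_x and y* = 0.75·M/P_y.
At P_x=8, P_y=2, M=130: y* = 0.75·130/2 = 48.75.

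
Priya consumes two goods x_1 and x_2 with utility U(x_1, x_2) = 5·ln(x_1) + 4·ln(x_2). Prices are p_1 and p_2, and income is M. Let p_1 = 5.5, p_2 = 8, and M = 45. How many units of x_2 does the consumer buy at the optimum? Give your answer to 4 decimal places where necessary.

x_2* = 2.5

MU_x_1/MU_x_2 = (5·x_2)/(4·x_1); tangency sets this equal to p_1/p_2.
So 5·p_2·x_2 = 4·p_1·x_1; combined with the budget, a share 5/9 of income goes to x_1.
Demand: x_1*(p_1,p_2,M) = 5/9·M/p_1 and x_2* = 4/9·M/p_2.
At p_1=5.5, p_2=8, M=45: x_2* = 4/9·45/8 = 2.5.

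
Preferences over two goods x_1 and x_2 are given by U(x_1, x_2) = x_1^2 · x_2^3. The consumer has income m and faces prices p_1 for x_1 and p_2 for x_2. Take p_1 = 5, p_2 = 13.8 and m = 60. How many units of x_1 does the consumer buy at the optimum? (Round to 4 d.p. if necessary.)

MU_x_1/MU_x_2 = (2·x_2)/(3·x_1); tangency sets this equal to p_1/p_2.
So 2·p_2·x_2 = 3·p_1·x_1; combined with the budget, a share 0.4 of income goes to x_1.
Demand: x_1*(p_1,p_2,m) = 0.4·m/p_1 and x_2* = 0.6·m/p_2.
At p_1=5, p_2=13.8, m=60: x_1* = 0.4·60/5 = 4.8.

x_1* = 4.8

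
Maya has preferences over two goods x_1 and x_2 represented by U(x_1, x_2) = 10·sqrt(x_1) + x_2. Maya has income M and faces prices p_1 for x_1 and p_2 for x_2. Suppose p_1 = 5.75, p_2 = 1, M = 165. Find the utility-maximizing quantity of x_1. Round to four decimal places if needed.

x_1* = 0.7561

Utility is quasi-linear in x_2; the FOC for x_1 is 5/√x_1 = p_1/p_2.
Solve: √x_1 = 5·p_2/p_1, so x_1*(p_1,p_2) = (5·p_2/p_1)², and x_2* = (M − p_1·x_1*)/p_2.
Plugging in: x_1* = (5·1/5.75)² = 0.7561.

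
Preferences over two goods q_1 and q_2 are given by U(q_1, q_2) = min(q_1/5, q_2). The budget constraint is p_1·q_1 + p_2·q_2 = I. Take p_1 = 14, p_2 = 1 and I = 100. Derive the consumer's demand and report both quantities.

q_1* = 7.0423, q_2* = 1.4085

Leontief preferences: the optimum is at the kink where q_1/5 = q_2/1, i.e. q_2 = (1/5)·q_1.
Budget: p_1·q_1 + p_2·(1/5)·q_1 = I, so (5·p_1 + p_2)·q_1 = 5·I.
Demand: q_1*(p_1,p_2,I) = 5·I/(5·p_1 + p_2), q_2* = I/(5·p_1 + p_2).
Here 5·14 + 1 = 71, giving q_1* = 7.0423 and q_2* = 1.4085.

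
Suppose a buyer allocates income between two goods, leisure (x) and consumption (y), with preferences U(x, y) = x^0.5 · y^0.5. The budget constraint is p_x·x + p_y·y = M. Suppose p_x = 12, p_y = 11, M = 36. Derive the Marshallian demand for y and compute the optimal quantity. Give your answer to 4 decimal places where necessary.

y* = 1.6364

Tangency: MRS = y/x = p_x/p_y.
So 0.5·p_y·y = 0.5·p_x·x; combined with the budget, a share 0.5 of income goes to x.
Demand: x*(p_x,p_y,M) = 0.5·M/p_x and y* = 0.5·M/p_y.
At p_x=12, p_y=11, M=36: y* = 0.5·36/11 = 1.6364.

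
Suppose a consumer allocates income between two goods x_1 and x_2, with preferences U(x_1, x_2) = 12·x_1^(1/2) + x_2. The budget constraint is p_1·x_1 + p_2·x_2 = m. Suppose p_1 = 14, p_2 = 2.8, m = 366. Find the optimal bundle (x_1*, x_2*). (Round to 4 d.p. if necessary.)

Set MRS = p_1/p_2: 6·x_1^(−1/2) = p_1/p_2.
Solve: √x_1 = 6·p_2/p_1, so x_1*(p_1,p_2) = (6·p_2/p_1)², and x_2* = (m − p_1·x_1*)/p_2.
Plugging in: x_1* = (6·2.8/14)² = 1.44, x_2* = 123.5143.

x_1* = 1.44, x_2* = 123.5143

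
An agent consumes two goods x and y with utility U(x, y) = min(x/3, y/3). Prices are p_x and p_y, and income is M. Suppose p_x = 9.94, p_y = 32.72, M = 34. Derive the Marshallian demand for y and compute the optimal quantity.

With perfect complements, no substitution: consume in ratio x:y = 3:3.
Budget: p_x·x + p_y·x = M, so (3·p_x + 3·p_y)·x = 3·M.
Demand: x*(p_x,p_y,M) = 3·M/(3·p_x + 3·p_y), y* = 3·M/(3·p_x + 3·p_y).
Here 3·9.94 + 3·32.72 = 127.98, giving y* = 0.797.

y* = 0.797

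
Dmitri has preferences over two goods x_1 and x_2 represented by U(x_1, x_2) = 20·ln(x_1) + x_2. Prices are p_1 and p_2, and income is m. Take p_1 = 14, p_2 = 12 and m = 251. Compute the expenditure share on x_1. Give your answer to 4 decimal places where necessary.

share on x_1 = 0.9562

So x_1*(p_1,p_2) = 20·p_2/p_1, independent of income; and x_2* = (m − 20·p_2)/p_2.
At the given prices: x_1* = 20·12/14 = 17.1429, and x_2* = 0.9167.
Expenditure on x_1: 14·17.1429 = 240; share = 0.9562.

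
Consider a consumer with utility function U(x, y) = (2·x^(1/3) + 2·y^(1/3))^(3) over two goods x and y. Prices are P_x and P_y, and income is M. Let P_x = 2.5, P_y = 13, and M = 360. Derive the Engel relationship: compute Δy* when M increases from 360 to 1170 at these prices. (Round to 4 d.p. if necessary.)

Δy* = 18.9942

MU_x ∝ 2·x^(-2/3), MU_y ∝ 2·y^(-2/3), so MRS = (y/x)^(2/3) = P_x/P_y.
Hence y/x = (P_x/P_y)^(1/(2/3)), i.e. raised to the 1.5 power.
Substitute y = (y/x)·x into the budget: x* = M/(P_x + P_y·(y/x)).
Numerically y/x = 0.084333, so x* = 360/(2.5 + 13·0.084333) = 100.1023 and y* = 0.084333·100.1023 = 8.4419.
At M' = 1170: y* = 27.4361. Change: 27.4361 − 8.4419 = 18.9942.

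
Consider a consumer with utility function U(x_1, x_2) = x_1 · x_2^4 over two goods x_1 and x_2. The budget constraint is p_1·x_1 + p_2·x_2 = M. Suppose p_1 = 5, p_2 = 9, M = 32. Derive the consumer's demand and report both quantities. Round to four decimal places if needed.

Tangency: MRS = (1/4)·x_2/x_1 = p_1/p_2.
So p_2·x_2 = 4·p_1·x_1; combined with the budget, a share 0.2 of income goes to x_1.
Demand: x_1*(p_1,p_2,M) = 0.2·M/p_1 and x_2* = 0.8·M/p_2.
At p_1=5, p_2=9, M=32: x_1* = 0.2·32/5 = 1.28, x_2* = 2.8444.

x_1* = 1.28, x_2* = 2.8444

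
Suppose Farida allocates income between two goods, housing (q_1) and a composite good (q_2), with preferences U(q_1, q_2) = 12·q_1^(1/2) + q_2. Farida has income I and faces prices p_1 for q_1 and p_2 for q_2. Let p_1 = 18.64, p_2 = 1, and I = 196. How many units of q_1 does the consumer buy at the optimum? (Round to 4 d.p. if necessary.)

q_1* = 0.1036

Utility is quasi-linear in q_2; the FOC for q_1 is 6/√q_1 = p_1/p_2.
Solve: √q_1 = 6·p_2/p_1, so q_1*(p_1,p_2) = (6·p_2/p_1)², and q_2* = (I − p_1·q_1*)/p_2.
Plugging in: q_1* = (6·1/18.64)² = 0.1036.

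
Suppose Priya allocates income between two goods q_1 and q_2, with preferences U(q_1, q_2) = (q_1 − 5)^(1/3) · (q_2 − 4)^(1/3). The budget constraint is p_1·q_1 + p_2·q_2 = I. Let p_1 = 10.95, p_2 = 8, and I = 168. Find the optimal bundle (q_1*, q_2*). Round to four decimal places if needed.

After buying the subsistence bundle (5, 4), a share 0.5 of the remaining income goes to q_1: q_1* = 5 + 0.5·(I − 5p_1 − 4p_2)/p_1.
Discretionary income = 168 − 5·10.95 − 4·8 = 81.25; q_1* = 5 + 0.5·81.25/10.95 = 8.71; q_2* = 4 + 0.5·81.25/8 = 9.0781.

q_1* = 8.71, q_2* = 9.0781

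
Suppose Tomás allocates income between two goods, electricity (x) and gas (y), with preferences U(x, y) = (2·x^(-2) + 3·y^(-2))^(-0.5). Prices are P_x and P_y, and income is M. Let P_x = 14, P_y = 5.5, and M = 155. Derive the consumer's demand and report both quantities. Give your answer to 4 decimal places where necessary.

x* = 6.8595, y* = 10.7212

From the CES first-order condition, (2/3)·(y/x)^(3) = P_x/P_y.
Solve for the ratio: y/x = [(3/2)·P_x/P_y]^(1/3).
Substitute y = (y/x)·x into the budget: x* = M/(P_x + P_y·(y/x)).
Numerically y/x = 1.562976, so x* = 155/(14 + 5.5·1.562976) = 6.8595 and y* = 1.562976·6.8595 = 10.7212.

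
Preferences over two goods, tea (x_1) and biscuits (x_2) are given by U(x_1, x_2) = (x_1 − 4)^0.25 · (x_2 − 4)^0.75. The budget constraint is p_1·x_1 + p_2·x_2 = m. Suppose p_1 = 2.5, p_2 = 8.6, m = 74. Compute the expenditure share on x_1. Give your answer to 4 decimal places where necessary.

share on x_1 = 0.2351

MRS = (1/3)·(x_2−4)/(x_1−4). Tangency with p_1/p_2 gives x_2−4 = 3·(p_1/p_2)·(x_1−4).
After buying the subsistence bundle (4, 4), a share 0.25 of the remaining income goes to x_1: x_1* = 4 + 0.25·(m − 4p_1 − 4p_2)/p_1.
Discretionary income = 74 − 4·2.5 − 4·8.6 = 29.6; x_1* = 4 + 0.25·29.6/2.5 = 6.96; x_2* = 4 + 0.75·29.6/8.6 = 6.5814.
Expenditure on x_1: 2.5·6.96 = 17.4; share = 0.2351.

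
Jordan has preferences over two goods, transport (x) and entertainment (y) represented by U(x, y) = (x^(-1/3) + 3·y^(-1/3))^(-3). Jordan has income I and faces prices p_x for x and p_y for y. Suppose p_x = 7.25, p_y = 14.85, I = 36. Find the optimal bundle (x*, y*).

x* = 1.3323, y* = 1.7738

MU_x ∝ x^(-4/3), MU_y ∝ 3·y^(-4/3), so MRS = (1/3)·(y/x)^(4/3) = p_x/p_y.
Hence y/x = (3·p_x/p_y)^(1/(4/3)), i.e. raised to the 0.75 power.
With the ratio pinned down, the budget gives x* = I/(p_x + p_y·(y/x)) and y* = (y/x)·x*.
Numerically y/x = 1.331373, so x* = 36/(7.25 + 14.85·1.331373) = 1.3323 and y* = 1.331373·1.3323 = 1.7738.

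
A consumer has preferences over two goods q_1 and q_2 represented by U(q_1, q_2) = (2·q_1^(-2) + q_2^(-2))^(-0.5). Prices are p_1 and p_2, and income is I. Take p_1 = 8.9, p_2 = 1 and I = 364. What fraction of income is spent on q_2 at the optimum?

MU_q_1 ∝ 2·q_1^(-3), MU_q_2 ∝ q_2^(-3), so MRS = 2·(q_2/q_1)^(3) = p_1/p_2.
Solve for the ratio: q_2/q_1 = [(1/2)·p_1/p_2]^(1/3).
Substitute q_2 = (q_2/q_1)·q_1 into the budget: q_1* = I/(p_1 + p_2·(q_2/q_1)).
Numerically q_2/q_1 = 1.644826, so q_1* = 364/(8.9 + 1·1.644826) = 34.5193 and q_2* = 1.644826·34.5193 = 56.7782.
Expenditure on q_2: 1·56.7782 = 56.7782; share = 0.156.

share on q_2 = 0.156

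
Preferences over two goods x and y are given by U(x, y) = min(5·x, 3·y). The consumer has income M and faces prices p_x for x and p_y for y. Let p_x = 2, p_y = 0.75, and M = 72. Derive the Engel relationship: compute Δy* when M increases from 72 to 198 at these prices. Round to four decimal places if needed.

Δy* = 64.6154

With perfect complements, no substitution: consume in ratio x:y = 3:5.
Budget: p_x·x + p_y·(5/3)·x = M, so (3·p_x + 5·p_y)·x = 3·M.
Demand: x*(p_x,p_y,M) = 3·M/(3·p_x + 5·p_y), y* = 5·M/(3·p_x + 5·p_y).
Here 3·2 + 5·0.75 = 9.75, giving y* = 36.9231.
At M' = 198: y* = 101.5385. Change: 101.5385 − 36.9231 = 64.6154.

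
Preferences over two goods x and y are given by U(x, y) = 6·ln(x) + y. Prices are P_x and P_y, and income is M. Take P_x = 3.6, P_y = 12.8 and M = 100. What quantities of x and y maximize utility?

x* = 21.3333, y* = 1.8125

MU_x = 6/x, MU_y = 1. Tangency: 6/x = P_x/P_y.
So x*(P_x,P_y) = 6·P_y/P_x, independent of income; and y* = (M − 6·P_y)/P_y.
At the given prices: x* = 6·12.8/3.6 = 21.3333, and y* = 1.8125.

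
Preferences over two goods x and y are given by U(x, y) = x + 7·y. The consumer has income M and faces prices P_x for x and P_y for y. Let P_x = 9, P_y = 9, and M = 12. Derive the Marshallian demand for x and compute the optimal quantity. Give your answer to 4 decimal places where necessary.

Linear utility — the consumer picks whichever good has higher MU/price: 1/9 = 0.1111 vs 7/9 = 0.7778.
y gives more utility per dollar, so spend all income on y: y* = M/P_y, x* = 0.
Numerically: x* = 0, y* = 1.3333.

x* = 0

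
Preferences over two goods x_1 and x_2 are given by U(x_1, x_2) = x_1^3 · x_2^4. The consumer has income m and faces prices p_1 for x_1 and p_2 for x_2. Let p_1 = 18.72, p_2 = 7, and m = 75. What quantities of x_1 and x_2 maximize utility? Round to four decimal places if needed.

Tangency: MRS = (3/4)·x_2/x_1 = p_1/p_2.
Rearranging, p_2·x_2 = (4/3)·p_1·x_1. Substituting into the budget gives p_1·x_1·(1 + (4/3)) = m.
Demand: x_1*(p_1,p_2,m) = 3/7·m/p_1 and x_2* = 4/7·m/p_2.
At p_1=18.72, p_2=7, m=75: x_1* = 3/7·75/18.72 = 1.717, x_2* = 6.1224.

x_1* = 1.717, x_2* = 6.1224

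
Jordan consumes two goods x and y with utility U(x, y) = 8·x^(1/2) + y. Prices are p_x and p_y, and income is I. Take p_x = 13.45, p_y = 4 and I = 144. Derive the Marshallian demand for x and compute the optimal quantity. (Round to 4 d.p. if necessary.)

Utility is quasi-linear in y; the FOC for x is 4/√x = p_x/p_y.
Thus x* = (4·p_y/p_x)² — independent of I — with the rest of income spent on y.
Plugging in: x* = (4·4/13.45)² = 1.4151.

x* = 1.4151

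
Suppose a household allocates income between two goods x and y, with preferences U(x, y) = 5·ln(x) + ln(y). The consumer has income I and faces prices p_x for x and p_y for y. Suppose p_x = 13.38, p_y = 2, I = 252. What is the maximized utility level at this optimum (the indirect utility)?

V = 16.8113

Tangency: MRS = 5·y/x = p_x/p_y.
So 5·p_y·y = p_x·x; combined with the budget, a share 5/6 of income goes to x.
Demand: x*(p_x,p_y,I) = 5/6·I/p_x and y* = 1/6·I/p_y.
At p_x=13.38, p_y=2, I=252: x* = 5/6·252/13.38 = 15.6951, y* = 21.
Utility at the optimum: U(15.6951, 21) = 16.8113.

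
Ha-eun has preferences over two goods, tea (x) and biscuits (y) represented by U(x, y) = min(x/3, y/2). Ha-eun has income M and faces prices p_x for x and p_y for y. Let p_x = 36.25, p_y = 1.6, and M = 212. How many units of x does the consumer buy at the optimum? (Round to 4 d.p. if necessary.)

x* = 5.6811

With perfect complements, no substitution: consume in ratio x:y = 3:2.
Budget: p_x·x + p_y·(2/3)·x = M, so (3·p_x + 2·p_y)·x = 3·M.
Demand: x*(p_x,p_y,M) = 3·M/(3·p_x + 2·p_y), y* = 2·M/(3·p_x + 2·p_y).
Here 3·36.25 + 2·1.6 = 111.95, giving x* = 5.6811.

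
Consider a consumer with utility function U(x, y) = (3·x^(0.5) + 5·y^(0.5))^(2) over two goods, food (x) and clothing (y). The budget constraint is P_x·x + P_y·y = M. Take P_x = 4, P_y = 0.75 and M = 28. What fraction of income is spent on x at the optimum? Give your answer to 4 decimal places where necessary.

share on x = 0.0632

MRS = MU_x/MU_y = (3/5)·(y/x)^(0.5). Set equal to P_x/P_y.
Solve for the ratio: y/x = [(5/3)·P_x/P_y]^(2).
With the ratio pinned down, the budget gives x* = M/(P_x + P_y·(y/x)) and y* = (y/x)·x*.
Numerically y/x = 79.012346, so x* = 28/(4 + 0.75·79.012346) = 0.4426 and y* = 79.012346·0.4426 = 34.9727.
Expenditure on x: 4·0.4426 = 1.7705; share = 0.0632.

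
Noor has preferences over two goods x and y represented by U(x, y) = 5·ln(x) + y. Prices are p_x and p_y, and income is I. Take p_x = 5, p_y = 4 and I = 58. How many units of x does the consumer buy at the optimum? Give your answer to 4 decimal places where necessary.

x* = 4

MU_x = 5/x, MU_y = 1. Tangency: 5/x = p_x/p_y.
So x*(p_x,p_y) = 5·p_y/p_x, independent of income; and y* = (I − 5·p_y)/p_y.
At the given prices: x* = 5·4/5 = 4.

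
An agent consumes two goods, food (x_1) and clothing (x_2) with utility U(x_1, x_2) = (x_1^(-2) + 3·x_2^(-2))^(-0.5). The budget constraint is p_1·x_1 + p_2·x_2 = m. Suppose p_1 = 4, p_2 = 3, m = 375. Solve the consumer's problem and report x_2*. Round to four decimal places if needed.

x_2* = 67.9367

MU_x_1 ∝ x_1^(-3), MU_x_2 ∝ 3·x_2^(-3), so MRS = (1/3)·(x_2/x_1)^(3) = p_1/p_2.
Hence x_2/x_1 = (3·p_1/p_2)^(1/(3)), i.e. raised to the 1/3 power.
With the ratio pinned down, the budget gives x_1* = m/(p_1 + p_2·(x_2/x_1)) and x_2* = (x_2/x_1)·x_1*.
Numerically x_2/x_1 = 1.587401, so x_1* = 375/(4 + 3·1.587401) = 42.7975 and x_2* = 1.587401·42.7975 = 67.9367.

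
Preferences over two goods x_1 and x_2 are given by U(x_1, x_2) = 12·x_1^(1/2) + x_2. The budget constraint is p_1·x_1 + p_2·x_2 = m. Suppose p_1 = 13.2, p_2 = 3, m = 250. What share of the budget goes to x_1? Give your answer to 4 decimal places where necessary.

Set MRS = p_1/p_2: 6·x_1^(−1/2) = p_1/p_2.
Solve: √x_1 = 6·p_2/p_1, so x_1*(p_1,p_2) = (6·p_2/p_1)², and x_2* = (m − p_1·x_1*)/p_2.
Plugging in: x_1* = (6·3/13.2)² = 1.8595, x_2* = 75.1515.
Expenditure on x_1: 13.2·1.8595 = 24.5455; share = 0.0982.

share on x_1 = 0.0982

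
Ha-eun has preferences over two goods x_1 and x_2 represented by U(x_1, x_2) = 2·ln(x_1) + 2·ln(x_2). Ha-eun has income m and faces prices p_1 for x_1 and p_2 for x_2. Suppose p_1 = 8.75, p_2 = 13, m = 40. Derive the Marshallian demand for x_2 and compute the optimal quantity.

x_2* = 1.5385

At p_1=8.75, p_2=13, m=40: x_2* = 0.5·40/13 = 1.5385.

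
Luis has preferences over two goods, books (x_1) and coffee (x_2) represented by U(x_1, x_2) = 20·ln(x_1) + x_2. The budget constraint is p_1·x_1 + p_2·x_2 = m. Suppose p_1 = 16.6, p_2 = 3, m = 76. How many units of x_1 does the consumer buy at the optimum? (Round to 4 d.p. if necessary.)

x_1* = 3.6145

So x_1*(p_1,p_2) = 20·p_2/p_1, independent of income; and x_2* = (m − 20·p_2)/p_2.
At the given prices: x_1* = 20·3/16.6 = 3.6145.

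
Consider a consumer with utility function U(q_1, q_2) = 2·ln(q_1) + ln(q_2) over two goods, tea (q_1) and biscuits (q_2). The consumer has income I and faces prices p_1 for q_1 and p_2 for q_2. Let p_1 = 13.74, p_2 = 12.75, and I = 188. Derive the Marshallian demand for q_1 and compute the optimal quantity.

q_1* = 9.1218

The MRS is 2·q_2/q_1. Set MRS = p_1/p_2.
So 2·p_2·q_2 = p_1·q_1; combined with the budget, a share 2/3 of income goes to q_1.
Demand: q_1*(p_1,p_2,I) = 2/3·I/p_1 and q_2* = 1/3·I/p_2.
At p_1=13.74, p_2=12.75, I=188: q_1* = 2/3·188/13.74 = 9.1218.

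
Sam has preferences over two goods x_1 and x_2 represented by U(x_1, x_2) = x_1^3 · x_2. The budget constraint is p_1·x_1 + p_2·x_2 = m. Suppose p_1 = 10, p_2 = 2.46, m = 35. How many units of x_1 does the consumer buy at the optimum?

x_1* = 2.625

Tangency: MRS = 3·x_2/x_1 = p_1/p_2.
Rearranging, p_2·x_2 = (1/3)·p_1·x_1. Substituting into the budget gives p_1·x_1·(1 + (1/3)) = m.
Demand: x_1*(p_1,p_2,m) = 0.75·m/p_1 and x_2* = 0.25·m/p_2.
At p_1=10, p_2=2.46, m=35: x_1* = 0.75·35/10 = 2.625.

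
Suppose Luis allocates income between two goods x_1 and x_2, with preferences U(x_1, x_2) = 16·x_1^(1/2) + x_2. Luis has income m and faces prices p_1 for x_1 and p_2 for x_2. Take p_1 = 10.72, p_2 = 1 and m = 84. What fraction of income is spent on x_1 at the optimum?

share on x_1 = 0.0711

Utility is quasi-linear in x_2; the FOC for x_1 is 8/√x_1 = p_1/p_2.
Thus x_1* = (8·p_2/p_1)² — independent of m — with the rest of income spent on x_2.
Plugging in: x_1* = (8·1/10.72)² = 0.5569, x_2* = 78.0299.
Expenditure on x_1: 10.72·0.5569 = 5.9701; share = 0.0711.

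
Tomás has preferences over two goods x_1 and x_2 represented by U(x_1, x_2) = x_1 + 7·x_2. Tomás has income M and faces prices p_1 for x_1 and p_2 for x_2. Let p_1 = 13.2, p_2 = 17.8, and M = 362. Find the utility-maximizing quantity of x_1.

x_1* = 0

Linear utility — the consumer picks whichever good has higher MU/price: 1/13.2 = 0.0758 vs 7/17.8 = 0.3933.
x_2 gives more utility per dollar, so spend all income on x_2: x_2* = M/p_2, x_1* = 0.
Numerically: x_1* = 0, x_2* = 20.3371.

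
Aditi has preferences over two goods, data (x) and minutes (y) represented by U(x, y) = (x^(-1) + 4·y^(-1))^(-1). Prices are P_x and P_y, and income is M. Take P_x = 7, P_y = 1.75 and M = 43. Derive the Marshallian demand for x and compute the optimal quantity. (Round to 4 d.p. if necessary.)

From the CES first-order condition, (1/4)·(y/x)^(2) = P_x/P_y.
Hence y/x = (4·P_x/P_y)^(1/(2)), i.e. raised to the 0.5 power.
Substitute y = (y/x)·x into the budget: x* = M/(P_x + P_y·(y/x)).
Numerically y/x = 4, so x* = 43/(7 + 1.75·4) = 3.0714.

x* = 3.0714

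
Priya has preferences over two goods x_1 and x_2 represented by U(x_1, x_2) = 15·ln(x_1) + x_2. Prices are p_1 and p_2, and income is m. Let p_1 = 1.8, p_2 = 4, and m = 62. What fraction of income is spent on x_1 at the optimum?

Set MRS = p_1/p_2: (15/x_1)/1 = p_1/p_2.
So x_1*(p_1,p_2) = 15·p_2/p_1, independent of income; and x_2* = (m − 15·p_2)/p_2.
At the given prices: x_1* = 15·4/1.8 = 33.3333, and x_2* = 0.5.
Expenditure on x_1: 1.8·33.3333 = 60; share = 0.9677.

share on x_1 = 0.9677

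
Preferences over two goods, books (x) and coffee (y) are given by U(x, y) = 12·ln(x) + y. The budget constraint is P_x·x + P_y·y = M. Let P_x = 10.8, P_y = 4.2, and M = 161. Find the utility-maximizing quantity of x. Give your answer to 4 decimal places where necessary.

x* = 4.6667

Set MRS = P_x/P_y: (12/x)/1 = P_x/P_y.
So x*(P_x,P_y) = 12·P_y/P_x, independent of income; and y* = (M − 12·P_y)/P_y.
At the given prices: x* = 12·4.2/10.8 = 4.6667.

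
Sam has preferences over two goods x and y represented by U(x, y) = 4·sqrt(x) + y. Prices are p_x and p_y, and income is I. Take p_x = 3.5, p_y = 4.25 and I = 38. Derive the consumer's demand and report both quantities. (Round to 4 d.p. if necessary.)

x* = 5.898, y* = 4.084

Utility is quasi-linear in y; the FOC for x is 2/√x = p_x/p_y.
Solve: √x = 2·p_y/p_x, so x*(p_x,p_y) = (2·p_y/p_x)², and y* = (I − p_x·x*)/p_y.
Plugging in: x* = (2·4.25/3.5)² = 5.898, y* = 4.084.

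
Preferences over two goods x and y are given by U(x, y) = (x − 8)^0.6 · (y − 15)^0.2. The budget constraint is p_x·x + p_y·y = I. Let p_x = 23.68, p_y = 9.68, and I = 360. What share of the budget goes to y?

This is Cobb-Douglas in (x−8, y−15): tangency gives 0.6·p_y·(y−15) = 0.2·p_x·(x−8).
Substituting into the budget: x* = 8 + 0.75·(I − 8·p_x − 15·p_y)/p_x, and y* = 15 + 0.25·(…)/p_y.
Discretionary income = 360 − 8·23.68 − 15·9.68 = 25.36; x* = 8 + 0.75·25.36/23.68 = 8.8032; y* = 15 + 0.25·25.36/9.68 = 15.655.
Expenditure on y: 9.68·15.655 = 151.54; share = 0.4209.

share on y = 0.4209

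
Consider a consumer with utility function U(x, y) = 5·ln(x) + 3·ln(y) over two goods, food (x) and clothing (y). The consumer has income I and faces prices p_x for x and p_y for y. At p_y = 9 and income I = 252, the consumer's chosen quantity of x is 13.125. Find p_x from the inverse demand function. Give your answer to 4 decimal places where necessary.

MU_x/MU_y = (5·y)/(3·x); tangency sets this equal to p_x/p_y.
Rearranging, p_y·y = (3/5)·p_x·x. Substituting into the budget gives p_x·x·(1 + (3/5)) = I.
Demand: x*(p_x,p_y,I) = 0.625·I/p_x and y* = 0.375·I/p_y.
Set x* = 13.125 in the demand function and solve for p_x: p_x = 12.

p_x = 12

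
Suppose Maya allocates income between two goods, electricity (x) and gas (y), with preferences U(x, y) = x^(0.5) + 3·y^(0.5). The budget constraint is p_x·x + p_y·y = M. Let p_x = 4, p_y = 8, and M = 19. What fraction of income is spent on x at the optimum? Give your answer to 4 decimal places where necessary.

Numerically y/x = 2.25, so x* = 19/(4 + 8·2.25) = 0.8636 and y* = 2.25·0.8636 = 1.9432.
Expenditure on x: 4·0.8636 = 3.4545; share = 0.1818.

share on x = 0.1818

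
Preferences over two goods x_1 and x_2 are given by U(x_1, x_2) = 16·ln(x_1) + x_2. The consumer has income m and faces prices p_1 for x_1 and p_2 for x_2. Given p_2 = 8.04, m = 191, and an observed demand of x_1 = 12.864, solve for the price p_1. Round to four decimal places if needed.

Set MRS = p_1/p_2: (16/x_1)/1 = p_1/p_2.
So x_1*(p_1,p_2) = 16·p_2/p_1, independent of income; and x_2* = (m − 16·p_2)/p_2.
Set x_1* = 12.864 in the demand function and solve for p_1: p_1 = 10.

p_1 = 10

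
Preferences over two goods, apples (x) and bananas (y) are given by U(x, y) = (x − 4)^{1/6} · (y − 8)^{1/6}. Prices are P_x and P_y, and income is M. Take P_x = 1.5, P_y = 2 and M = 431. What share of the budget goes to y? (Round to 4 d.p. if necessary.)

MRS = (y−8)/(x−4). Tangency with P_x/P_y gives y−8 = (P_x/P_y)·(x−4).
Substituting into the budget: x* = 4 + 0.5·(M − 4·P_x − 8·P_y)/P_x, and y* = 8 + 0.5·(…)/P_y.
Discretionary income = 431 − 4·1.5 − 8·2 = 409; x* = 4 + 0.5·409/1.5 = 140.3333; y* = 8 + 0.5·409/2 = 110.25.
Expenditure on y: 2·110.25 = 220.5; share = 0.5116.

share on y = 0.5116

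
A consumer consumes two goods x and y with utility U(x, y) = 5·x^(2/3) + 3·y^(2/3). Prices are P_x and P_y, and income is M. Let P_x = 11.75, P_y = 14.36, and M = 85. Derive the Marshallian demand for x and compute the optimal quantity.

MRS = MU_x/MU_y = (5/3)·(y/x)^(1/3). Set equal to P_x/P_y.
Hence y/x = ((3/5)·P_x/P_y)^(1/(1/3)), i.e. raised to the 3 power.
Substitute y = (y/x)·x into the budget: x* = M/(P_x + P_y·(y/x)).
Numerically y/x = 0.118332, so x* = 85/(11.75 + 14.36·0.118332) = 6.3201.

x* = 6.3201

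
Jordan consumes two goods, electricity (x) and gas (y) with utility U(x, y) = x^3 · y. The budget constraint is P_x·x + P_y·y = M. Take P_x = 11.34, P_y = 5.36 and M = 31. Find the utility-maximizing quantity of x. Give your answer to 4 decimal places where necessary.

Demand: x*(P_x,P_y,M) = 0.75·M/P_x and y* = 0.25·M/P_y.
At P_x=11.34, P_y=5.36, M=31: x* = 0.75·31/11.34 = 2.0503.

x* = 2.0503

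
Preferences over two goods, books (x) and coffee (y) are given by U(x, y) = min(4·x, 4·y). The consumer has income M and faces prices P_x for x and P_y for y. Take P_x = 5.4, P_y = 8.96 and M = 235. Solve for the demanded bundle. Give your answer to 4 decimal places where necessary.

x* = 16.3649, y* = 16.3649

Leontief preferences: the optimum is at the kink where x/4 = y/4, i.e. y = x.
Budget: P_x·x + P_y·x = M, so (4·P_x + 4·P_y)·x = 4·M.
Demand: x*(P_x,P_y,M) = 4·M/(4·P_x + 4·P_y), y* = 4·M/(4·P_x + 4·P_y).
Here 4·5.4 + 4·8.96 = 57.44, giving x* = 16.3649 and y* = 16.3649.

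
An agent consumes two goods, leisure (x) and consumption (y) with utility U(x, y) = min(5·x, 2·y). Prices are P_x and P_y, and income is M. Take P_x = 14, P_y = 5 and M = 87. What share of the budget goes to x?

share on x = 0.5283

Here 2·14 + 5·5 = 53, giving x* = 3.283 and y* = 8.2075.
Expenditure on x: 14·3.283 = 45.9623; share = 0.5283.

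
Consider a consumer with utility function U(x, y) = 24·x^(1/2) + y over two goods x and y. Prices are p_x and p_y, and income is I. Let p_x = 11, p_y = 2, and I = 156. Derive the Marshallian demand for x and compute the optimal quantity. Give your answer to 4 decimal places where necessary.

x* = 4.7603

MU_x = 12/√x, MU_y = 1. Tangency: 12/√x = p_x/p_y.
Solve: √x = 12·p_y/p_x, so x*(p_x,p_y) = (12·p_y/p_x)², and y* = (I − p_x·x*)/p_y.
Plugging in: x* = (12·2/11)² = 4.7603.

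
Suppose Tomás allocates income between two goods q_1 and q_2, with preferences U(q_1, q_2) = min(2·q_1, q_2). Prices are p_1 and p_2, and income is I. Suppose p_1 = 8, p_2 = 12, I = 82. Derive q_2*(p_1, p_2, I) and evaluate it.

With perfect complements, no substitution: consume in ratio q_1:q_2 = 1:2.
Budget: p_1·q_1 + p_2·2·q_1 = I, so (p_1 + 2·p_2)·q_1 = I.
Demand: q_1*(p_1,p_2,I) = I/(p_1 + 2·p_2), q_2* = 2·I/(p_1 + 2·p_2).
Here 8 + 2·12 = 32, giving q_2* = 5.125.

q_2* = 5.125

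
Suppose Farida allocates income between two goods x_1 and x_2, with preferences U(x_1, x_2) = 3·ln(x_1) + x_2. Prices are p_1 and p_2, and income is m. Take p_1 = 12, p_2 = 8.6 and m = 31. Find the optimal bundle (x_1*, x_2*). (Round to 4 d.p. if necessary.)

x_1* = 2.15, x_2* = 0.6047

MU_x_1 = 3/x_1, MU_x_2 = 1. Tangency: 3/x_1 = p_1/p_2.
So x_1*(p_1,p_2) = 3·p_2/p_1, independent of income; and x_2* = (m − 3·p_2)/p_2.
At the given prices: x_1* = 3·8.6/12 = 2.15, and x_2* = 0.6047.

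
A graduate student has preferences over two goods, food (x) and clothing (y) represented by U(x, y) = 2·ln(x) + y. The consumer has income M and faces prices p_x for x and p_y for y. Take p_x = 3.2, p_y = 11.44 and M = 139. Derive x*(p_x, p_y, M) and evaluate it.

x* = 7.15

Set MRS = p_x/p_y: (2/x)/1 = p_x/p_y.
So x*(p_x,p_y) = 2·p_y/p_x, independent of income; and y* = (M − 2·p_y)/p_y.
At the given prices: x* = 2·11.44/3.2 = 7.15.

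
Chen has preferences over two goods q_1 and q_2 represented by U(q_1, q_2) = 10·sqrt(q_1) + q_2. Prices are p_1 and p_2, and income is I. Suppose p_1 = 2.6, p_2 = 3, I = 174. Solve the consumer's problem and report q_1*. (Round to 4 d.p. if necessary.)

Thus q_1* = (5·p_2/p_1)² — independent of I — with the rest of income spent on q_2.
Plugging in: q_1* = (5·3/2.6)² = 33.284.

q_1* = 33.284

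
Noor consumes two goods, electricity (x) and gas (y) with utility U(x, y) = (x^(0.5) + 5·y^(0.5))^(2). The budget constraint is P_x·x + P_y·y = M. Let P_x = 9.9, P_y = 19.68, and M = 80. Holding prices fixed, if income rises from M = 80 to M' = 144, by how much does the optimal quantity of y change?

Substitute y = (y/x)·x into the budget: x* = M/(P_x + P_y·(y/x)).
Numerically y/x = 6.326452, so x* = 80/(9.9 + 19.68·6.326452) = 0.5952 and y* = 6.326452·0.5952 = 3.7656.
At M' = 144: y* = 6.7781. Change: 6.7781 − 3.7656 = 3.0125.

Δy* = 3.0125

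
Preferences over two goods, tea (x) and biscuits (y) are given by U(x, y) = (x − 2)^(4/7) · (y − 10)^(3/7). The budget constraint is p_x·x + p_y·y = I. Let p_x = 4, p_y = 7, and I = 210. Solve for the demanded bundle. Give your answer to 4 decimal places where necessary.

x* = 20.8571, y* = 18.0816

Let x' = x−2, y' = y−10. MRS = (4/3)·y'/x' = p_x/p_y.
Substituting into the budget: x* = 2 + 4/7·(I − 2·p_x − 10·p_y)/p_x, and y* = 10 + 3/7·(…)/p_y.
Discretionary income = 210 − 2·4 − 10·7 = 132; x* = 2 + 4/7·132/4 = 20.8571; y* = 10 + 3/7·132/7 = 18.0816.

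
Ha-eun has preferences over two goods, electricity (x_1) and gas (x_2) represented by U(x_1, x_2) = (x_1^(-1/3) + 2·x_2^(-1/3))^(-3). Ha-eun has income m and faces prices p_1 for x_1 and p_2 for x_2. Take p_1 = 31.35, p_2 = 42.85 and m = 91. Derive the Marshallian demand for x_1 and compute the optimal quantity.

MU_x_1 ∝ x_1^(-4/3), MU_x_2 ∝ 2·x_2^(-4/3), so MRS = (1/2)·(x_2/x_1)^(4/3) = p_1/p_2.
Hence x_2/x_1 = (2·p_1/p_2)^(1/(4/3)), i.e. raised to the 0.75 power.
With the ratio pinned down, the budget gives x_1* = m/(p_1 + p_2·(x_2/x_1)) and x_2* = (x_2/x_1)·x_1*.
Numerically x_2/x_1 = 1.330416, so x_1* = 91/(31.35 + 42.85·1.330416) = 1.0299.

x_1* = 1.0299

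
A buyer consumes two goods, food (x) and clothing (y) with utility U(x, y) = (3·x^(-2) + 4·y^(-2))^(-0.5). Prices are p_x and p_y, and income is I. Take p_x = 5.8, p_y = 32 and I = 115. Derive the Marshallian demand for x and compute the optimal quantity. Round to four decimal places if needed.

From the CES first-order condition, (3/4)·(y/x)^(3) = p_x/p_y.
Solve for the ratio: y/x = [(4/3)·p_x/p_y]^(1/3).
Substitute y = (y/x)·x into the budget: x* = I/(p_x + p_y·(y/x)).
Numerically y/x = 0.622882, so x* = 115/(5.8 + 32·0.622882) = 4.4691.

x* = 4.4691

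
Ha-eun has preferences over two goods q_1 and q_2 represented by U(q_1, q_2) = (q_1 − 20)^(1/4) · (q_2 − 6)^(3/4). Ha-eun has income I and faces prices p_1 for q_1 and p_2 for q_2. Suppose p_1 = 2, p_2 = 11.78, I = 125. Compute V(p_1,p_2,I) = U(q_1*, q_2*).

MRS = (1/3)·(q_2−6)/(q_1−20). Tangency with p_1/p_2 gives q_2−6 = 3·(p_1/p_2)·(q_1−20).
Substituting into the budget: q_1* = 20 + 0.25·(I − 20·p_1 − 6·p_2)/p_1, and q_2* = 6 + 0.75·(…)/p_2.
Discretionary income = 125 − 20·2 − 6·11.78 = 14.32; q_1* = 20 + 0.25·14.32/2 = 21.79; q_2* = 6 + 0.75·14.32/11.78 = 6.9117.
Utility at the optimum: U(21.79, 6.9117) = 1.0792.

V = 1.0792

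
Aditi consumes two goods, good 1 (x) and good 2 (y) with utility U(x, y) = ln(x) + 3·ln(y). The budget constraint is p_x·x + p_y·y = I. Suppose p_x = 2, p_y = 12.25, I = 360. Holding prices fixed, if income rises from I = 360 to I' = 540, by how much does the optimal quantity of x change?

The MRS is (1/3)·y/x. Set MRS = p_x/p_y.
Rearranging, p_y·y = 3·p_x·x. Substituting into the budget gives p_x·x·(1 + 3) = I.
Demand: x*(p_x,p_y,I) = 0.25·I/p_x and y* = 0.75·I/p_y.
At p_x=2, p_y=12.25, I=360: x* = 0.25·360/2 = 45.
At I' = 540: x* = 67.5. Change: 67.5 − 45 = 22.5.

Δx* = 22.5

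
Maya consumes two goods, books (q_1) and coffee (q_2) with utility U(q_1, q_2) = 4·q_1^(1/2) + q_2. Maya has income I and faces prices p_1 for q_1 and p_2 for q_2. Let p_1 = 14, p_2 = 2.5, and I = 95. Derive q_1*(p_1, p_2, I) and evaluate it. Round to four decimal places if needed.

q_1* = 0.1276

MU_q_1 = 2/√q_1, MU_q_2 = 1. Tangency: 2/√q_1 = p_1/p_2.
Thus q_1* = (2·p_2/p_1)² — independent of I — with the rest of income spent on q_2.
Plugging in: q_1* = (2·2.5/14)² = 0.1276.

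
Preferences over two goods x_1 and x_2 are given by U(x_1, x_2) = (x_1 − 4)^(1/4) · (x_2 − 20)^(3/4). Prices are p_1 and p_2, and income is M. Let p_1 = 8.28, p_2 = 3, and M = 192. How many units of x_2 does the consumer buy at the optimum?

This is Cobb-Douglas in (x_1−4, x_2−20): tangency gives 0.25·p_2·(x_2−20) = 0.75·p_1·(x_1−4).
After buying the subsistence bundle (4, 20), a share 0.25 of the remaining income goes to x_1: x_1* = 4 + 0.25·(M − 4p_1 − 20p_2)/p_1.
Discretionary income = 192 − 4·8.28 − 20·3 = 98.88; x_2* = 20 + 0.75·98.88/3 = 44.72.

x_2* = 44.72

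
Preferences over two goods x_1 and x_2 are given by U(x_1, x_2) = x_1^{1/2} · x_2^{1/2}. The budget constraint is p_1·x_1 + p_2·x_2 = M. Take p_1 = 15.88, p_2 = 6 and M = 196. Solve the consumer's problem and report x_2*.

The MRS is x_2/x_1. Set MRS = p_1/p_2.
Rearranging, p_2·x_2 = p_1·x_1. Substituting into the budget gives p_1·x_1·(1 + 1) = M.
Demand: x_1*(p_1,p_2,M) = 0.5·M/p_1 and x_2* = 0.5·M/p_2.
At p_1=15.88, p_2=6, M=196: x_2* = 0.5·196/6 = 16.3333.

x_2* = 16.3333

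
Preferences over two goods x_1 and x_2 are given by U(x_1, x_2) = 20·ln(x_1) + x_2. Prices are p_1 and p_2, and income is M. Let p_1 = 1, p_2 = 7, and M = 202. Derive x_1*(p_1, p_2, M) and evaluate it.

x_1* = 140

MU_x_1 = 20/x_1, MU_x_2 = 1. Tangency: 20/x_1 = p_1/p_2.
So x_1*(p_1,p_2) = 20·p_2/p_1, independent of income; and x_2* = (M − 20·p_2)/p_2.
At the given prices: x_1* = 20·7/1 = 140.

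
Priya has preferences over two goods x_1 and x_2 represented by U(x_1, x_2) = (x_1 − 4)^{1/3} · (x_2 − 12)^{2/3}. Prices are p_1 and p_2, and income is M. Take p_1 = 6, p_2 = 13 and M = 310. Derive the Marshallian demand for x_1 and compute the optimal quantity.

x_1* = 11.2222

After buying the subsistence bundle (4, 12), a share 1/3 of the remaining income goes to x_1: x_1* = 4 + 1/3·(M − 4p_1 − 12p_2)/p_1.
Discretionary income = 310 − 4·6 − 12·13 = 130; x_1* = 4 + 1/3·130/6 = 11.2222.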